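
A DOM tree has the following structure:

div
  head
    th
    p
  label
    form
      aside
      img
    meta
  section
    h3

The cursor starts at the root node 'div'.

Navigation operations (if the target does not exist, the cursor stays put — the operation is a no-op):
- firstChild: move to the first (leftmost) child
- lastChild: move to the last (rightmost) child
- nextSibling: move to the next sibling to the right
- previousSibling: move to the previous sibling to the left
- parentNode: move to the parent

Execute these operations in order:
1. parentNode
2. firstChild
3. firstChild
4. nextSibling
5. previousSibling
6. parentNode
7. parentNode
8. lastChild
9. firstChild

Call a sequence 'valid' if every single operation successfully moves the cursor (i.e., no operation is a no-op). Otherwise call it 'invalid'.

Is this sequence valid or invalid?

After 1 (parentNode): div (no-op, stayed)
After 2 (firstChild): head
After 3 (firstChild): th
After 4 (nextSibling): p
After 5 (previousSibling): th
After 6 (parentNode): head
After 7 (parentNode): div
After 8 (lastChild): section
After 9 (firstChild): h3

Answer: invalid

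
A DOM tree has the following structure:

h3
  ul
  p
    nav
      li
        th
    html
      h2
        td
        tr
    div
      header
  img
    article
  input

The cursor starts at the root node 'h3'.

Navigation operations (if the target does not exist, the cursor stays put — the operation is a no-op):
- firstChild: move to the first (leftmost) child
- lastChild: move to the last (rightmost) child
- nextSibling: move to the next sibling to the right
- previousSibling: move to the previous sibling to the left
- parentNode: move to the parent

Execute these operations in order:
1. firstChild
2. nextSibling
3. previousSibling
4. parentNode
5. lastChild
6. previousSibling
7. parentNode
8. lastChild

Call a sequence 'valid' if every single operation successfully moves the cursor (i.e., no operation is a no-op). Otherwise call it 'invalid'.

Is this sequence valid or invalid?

Answer: valid

Derivation:
After 1 (firstChild): ul
After 2 (nextSibling): p
After 3 (previousSibling): ul
After 4 (parentNode): h3
After 5 (lastChild): input
After 6 (previousSibling): img
After 7 (parentNode): h3
After 8 (lastChild): input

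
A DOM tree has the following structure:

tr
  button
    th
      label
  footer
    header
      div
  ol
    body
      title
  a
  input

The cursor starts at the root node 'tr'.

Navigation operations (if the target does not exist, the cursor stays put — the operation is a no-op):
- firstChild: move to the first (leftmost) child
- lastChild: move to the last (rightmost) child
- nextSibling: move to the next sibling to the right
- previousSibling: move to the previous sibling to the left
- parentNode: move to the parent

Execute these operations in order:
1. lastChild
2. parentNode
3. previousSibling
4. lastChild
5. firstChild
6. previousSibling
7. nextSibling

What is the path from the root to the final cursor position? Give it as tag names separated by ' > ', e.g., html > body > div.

After 1 (lastChild): input
After 2 (parentNode): tr
After 3 (previousSibling): tr (no-op, stayed)
After 4 (lastChild): input
After 5 (firstChild): input (no-op, stayed)
After 6 (previousSibling): a
After 7 (nextSibling): input

Answer: tr > input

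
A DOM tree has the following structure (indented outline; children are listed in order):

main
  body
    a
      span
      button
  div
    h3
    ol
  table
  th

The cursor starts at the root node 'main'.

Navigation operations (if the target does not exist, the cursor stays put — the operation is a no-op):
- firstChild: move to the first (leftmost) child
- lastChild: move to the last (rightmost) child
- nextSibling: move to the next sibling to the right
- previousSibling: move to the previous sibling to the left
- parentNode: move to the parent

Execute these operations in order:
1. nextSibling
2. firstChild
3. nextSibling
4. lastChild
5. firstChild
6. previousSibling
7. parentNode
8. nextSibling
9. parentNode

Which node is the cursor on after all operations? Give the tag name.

Answer: main

Derivation:
After 1 (nextSibling): main (no-op, stayed)
After 2 (firstChild): body
After 3 (nextSibling): div
After 4 (lastChild): ol
After 5 (firstChild): ol (no-op, stayed)
After 6 (previousSibling): h3
After 7 (parentNode): div
After 8 (nextSibling): table
After 9 (parentNode): main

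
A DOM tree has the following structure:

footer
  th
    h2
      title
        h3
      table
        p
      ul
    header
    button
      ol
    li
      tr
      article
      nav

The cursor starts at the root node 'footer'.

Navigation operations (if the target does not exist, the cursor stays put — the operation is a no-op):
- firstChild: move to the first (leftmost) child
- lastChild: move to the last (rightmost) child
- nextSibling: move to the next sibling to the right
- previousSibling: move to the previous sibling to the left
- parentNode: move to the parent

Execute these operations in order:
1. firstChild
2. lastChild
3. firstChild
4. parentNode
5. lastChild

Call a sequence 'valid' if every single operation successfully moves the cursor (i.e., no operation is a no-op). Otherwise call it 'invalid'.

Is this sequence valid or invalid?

Answer: valid

Derivation:
After 1 (firstChild): th
After 2 (lastChild): li
After 3 (firstChild): tr
After 4 (parentNode): li
After 5 (lastChild): nav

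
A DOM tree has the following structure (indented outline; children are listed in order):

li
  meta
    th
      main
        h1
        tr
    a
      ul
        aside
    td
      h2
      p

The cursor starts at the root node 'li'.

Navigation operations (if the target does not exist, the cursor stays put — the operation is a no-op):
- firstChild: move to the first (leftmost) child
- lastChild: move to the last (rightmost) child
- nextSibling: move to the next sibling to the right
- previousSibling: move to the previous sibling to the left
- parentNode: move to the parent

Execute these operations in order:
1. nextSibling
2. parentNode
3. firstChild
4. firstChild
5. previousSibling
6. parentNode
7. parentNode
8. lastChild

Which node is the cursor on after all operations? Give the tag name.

After 1 (nextSibling): li (no-op, stayed)
After 2 (parentNode): li (no-op, stayed)
After 3 (firstChild): meta
After 4 (firstChild): th
After 5 (previousSibling): th (no-op, stayed)
After 6 (parentNode): meta
After 7 (parentNode): li
After 8 (lastChild): meta

Answer: meta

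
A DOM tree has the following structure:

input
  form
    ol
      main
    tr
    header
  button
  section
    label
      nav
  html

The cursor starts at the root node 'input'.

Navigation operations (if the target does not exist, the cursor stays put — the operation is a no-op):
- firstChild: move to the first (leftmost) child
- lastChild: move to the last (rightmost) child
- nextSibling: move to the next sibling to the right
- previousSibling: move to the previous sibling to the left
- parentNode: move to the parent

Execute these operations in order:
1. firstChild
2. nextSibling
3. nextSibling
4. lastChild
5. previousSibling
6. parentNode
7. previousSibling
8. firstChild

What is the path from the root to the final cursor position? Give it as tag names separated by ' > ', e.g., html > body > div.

After 1 (firstChild): form
After 2 (nextSibling): button
After 3 (nextSibling): section
After 4 (lastChild): label
After 5 (previousSibling): label (no-op, stayed)
After 6 (parentNode): section
After 7 (previousSibling): button
After 8 (firstChild): button (no-op, stayed)

Answer: input > button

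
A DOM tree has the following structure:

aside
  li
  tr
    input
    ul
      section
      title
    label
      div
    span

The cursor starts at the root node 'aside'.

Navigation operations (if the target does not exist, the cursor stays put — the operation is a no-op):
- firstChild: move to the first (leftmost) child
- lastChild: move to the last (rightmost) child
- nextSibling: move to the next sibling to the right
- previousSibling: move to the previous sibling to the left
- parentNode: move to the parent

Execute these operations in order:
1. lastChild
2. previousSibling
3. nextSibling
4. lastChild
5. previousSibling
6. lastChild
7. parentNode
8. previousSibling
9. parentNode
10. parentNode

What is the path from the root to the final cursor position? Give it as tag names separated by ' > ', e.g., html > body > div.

After 1 (lastChild): tr
After 2 (previousSibling): li
After 3 (nextSibling): tr
After 4 (lastChild): span
After 5 (previousSibling): label
After 6 (lastChild): div
After 7 (parentNode): label
After 8 (previousSibling): ul
After 9 (parentNode): tr
After 10 (parentNode): aside

Answer: aside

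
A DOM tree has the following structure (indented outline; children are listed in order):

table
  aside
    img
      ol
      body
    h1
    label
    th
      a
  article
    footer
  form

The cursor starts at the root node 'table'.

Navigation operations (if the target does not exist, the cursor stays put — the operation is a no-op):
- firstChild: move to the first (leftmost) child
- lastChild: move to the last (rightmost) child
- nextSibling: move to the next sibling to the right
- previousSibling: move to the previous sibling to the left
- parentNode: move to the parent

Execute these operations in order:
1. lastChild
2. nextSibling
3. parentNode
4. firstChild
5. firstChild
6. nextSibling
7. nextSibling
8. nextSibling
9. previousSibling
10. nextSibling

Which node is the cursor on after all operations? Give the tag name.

After 1 (lastChild): form
After 2 (nextSibling): form (no-op, stayed)
After 3 (parentNode): table
After 4 (firstChild): aside
After 5 (firstChild): img
After 6 (nextSibling): h1
After 7 (nextSibling): label
After 8 (nextSibling): th
After 9 (previousSibling): label
After 10 (nextSibling): th

Answer: th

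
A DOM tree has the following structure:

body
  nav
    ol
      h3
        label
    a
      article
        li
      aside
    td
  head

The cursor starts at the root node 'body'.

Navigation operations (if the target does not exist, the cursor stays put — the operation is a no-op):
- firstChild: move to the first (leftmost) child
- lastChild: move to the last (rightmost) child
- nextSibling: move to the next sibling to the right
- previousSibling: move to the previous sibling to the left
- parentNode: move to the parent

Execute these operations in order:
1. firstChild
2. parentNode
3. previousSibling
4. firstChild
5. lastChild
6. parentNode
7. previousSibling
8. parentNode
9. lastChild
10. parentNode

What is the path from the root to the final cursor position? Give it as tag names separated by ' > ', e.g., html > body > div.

Answer: body

Derivation:
After 1 (firstChild): nav
After 2 (parentNode): body
After 3 (previousSibling): body (no-op, stayed)
After 4 (firstChild): nav
After 5 (lastChild): td
After 6 (parentNode): nav
After 7 (previousSibling): nav (no-op, stayed)
After 8 (parentNode): body
After 9 (lastChild): head
After 10 (parentNode): body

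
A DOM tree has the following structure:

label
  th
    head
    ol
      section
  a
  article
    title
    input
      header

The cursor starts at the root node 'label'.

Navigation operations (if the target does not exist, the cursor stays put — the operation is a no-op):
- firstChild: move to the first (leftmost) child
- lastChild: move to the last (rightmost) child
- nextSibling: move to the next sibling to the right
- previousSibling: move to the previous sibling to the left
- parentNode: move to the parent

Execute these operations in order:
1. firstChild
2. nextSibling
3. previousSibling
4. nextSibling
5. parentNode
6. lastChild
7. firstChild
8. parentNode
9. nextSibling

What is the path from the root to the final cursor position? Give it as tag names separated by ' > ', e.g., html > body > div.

Answer: label > article

Derivation:
After 1 (firstChild): th
After 2 (nextSibling): a
After 3 (previousSibling): th
After 4 (nextSibling): a
After 5 (parentNode): label
After 6 (lastChild): article
After 7 (firstChild): title
After 8 (parentNode): article
After 9 (nextSibling): article (no-op, stayed)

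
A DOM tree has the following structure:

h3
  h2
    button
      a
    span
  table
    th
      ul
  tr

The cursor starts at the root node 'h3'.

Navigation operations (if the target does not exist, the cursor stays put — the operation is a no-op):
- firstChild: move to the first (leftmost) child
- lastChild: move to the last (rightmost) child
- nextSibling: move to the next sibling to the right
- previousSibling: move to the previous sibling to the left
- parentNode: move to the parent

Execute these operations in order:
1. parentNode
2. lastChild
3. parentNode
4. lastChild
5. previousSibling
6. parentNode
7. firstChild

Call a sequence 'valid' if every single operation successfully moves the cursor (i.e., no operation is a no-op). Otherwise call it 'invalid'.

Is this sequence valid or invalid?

Answer: invalid

Derivation:
After 1 (parentNode): h3 (no-op, stayed)
After 2 (lastChild): tr
After 3 (parentNode): h3
After 4 (lastChild): tr
After 5 (previousSibling): table
After 6 (parentNode): h3
After 7 (firstChild): h2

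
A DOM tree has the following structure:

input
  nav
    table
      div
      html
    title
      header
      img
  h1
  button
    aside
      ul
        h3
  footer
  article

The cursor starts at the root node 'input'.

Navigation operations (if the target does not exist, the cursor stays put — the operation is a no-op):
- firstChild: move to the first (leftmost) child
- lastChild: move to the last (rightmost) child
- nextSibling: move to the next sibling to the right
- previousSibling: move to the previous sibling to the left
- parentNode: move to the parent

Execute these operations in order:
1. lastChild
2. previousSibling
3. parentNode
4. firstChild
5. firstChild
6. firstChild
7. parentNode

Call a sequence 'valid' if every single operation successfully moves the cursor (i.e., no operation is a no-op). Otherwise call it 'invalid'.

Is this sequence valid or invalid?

Answer: valid

Derivation:
After 1 (lastChild): article
After 2 (previousSibling): footer
After 3 (parentNode): input
After 4 (firstChild): nav
After 5 (firstChild): table
After 6 (firstChild): div
After 7 (parentNode): table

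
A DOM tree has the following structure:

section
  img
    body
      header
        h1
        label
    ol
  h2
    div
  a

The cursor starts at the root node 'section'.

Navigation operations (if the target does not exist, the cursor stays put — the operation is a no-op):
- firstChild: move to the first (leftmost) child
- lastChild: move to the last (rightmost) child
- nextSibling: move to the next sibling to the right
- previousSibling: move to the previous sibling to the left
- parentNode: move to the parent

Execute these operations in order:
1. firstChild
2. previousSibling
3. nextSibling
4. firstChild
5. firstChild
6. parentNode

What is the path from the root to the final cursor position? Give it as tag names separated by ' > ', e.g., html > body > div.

Answer: section > h2

Derivation:
After 1 (firstChild): img
After 2 (previousSibling): img (no-op, stayed)
After 3 (nextSibling): h2
After 4 (firstChild): div
After 5 (firstChild): div (no-op, stayed)
After 6 (parentNode): h2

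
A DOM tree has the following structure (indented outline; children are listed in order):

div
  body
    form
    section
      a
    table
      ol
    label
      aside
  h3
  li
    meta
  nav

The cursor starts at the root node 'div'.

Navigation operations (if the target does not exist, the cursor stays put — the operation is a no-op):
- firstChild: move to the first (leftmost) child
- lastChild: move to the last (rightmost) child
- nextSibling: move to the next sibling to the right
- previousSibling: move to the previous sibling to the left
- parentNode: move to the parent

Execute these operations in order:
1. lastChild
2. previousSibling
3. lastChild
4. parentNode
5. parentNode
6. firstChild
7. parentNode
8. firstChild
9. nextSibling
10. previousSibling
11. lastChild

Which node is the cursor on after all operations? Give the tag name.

After 1 (lastChild): nav
After 2 (previousSibling): li
After 3 (lastChild): meta
After 4 (parentNode): li
After 5 (parentNode): div
After 6 (firstChild): body
After 7 (parentNode): div
After 8 (firstChild): body
After 9 (nextSibling): h3
After 10 (previousSibling): body
After 11 (lastChild): label

Answer: label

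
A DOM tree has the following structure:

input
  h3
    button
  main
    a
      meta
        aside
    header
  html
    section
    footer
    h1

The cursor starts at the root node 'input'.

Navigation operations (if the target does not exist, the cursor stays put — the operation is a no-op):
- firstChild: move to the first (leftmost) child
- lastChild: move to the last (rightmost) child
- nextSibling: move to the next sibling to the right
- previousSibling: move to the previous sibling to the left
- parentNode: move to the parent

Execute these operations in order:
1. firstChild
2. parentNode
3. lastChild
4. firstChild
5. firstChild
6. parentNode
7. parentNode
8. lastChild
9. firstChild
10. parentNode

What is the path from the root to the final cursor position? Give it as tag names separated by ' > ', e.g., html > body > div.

Answer: input > html

Derivation:
After 1 (firstChild): h3
After 2 (parentNode): input
After 3 (lastChild): html
After 4 (firstChild): section
After 5 (firstChild): section (no-op, stayed)
After 6 (parentNode): html
After 7 (parentNode): input
After 8 (lastChild): html
After 9 (firstChild): section
After 10 (parentNode): html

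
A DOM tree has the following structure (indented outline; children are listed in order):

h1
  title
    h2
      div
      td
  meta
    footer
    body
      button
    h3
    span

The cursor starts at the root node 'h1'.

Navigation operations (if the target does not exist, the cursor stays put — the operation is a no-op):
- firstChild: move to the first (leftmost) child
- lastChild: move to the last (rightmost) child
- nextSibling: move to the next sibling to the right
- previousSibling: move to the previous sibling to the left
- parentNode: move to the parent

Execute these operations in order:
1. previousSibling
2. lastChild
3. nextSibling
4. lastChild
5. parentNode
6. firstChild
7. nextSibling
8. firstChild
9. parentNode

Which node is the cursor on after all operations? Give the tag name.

Answer: body

Derivation:
After 1 (previousSibling): h1 (no-op, stayed)
After 2 (lastChild): meta
After 3 (nextSibling): meta (no-op, stayed)
After 4 (lastChild): span
After 5 (parentNode): meta
After 6 (firstChild): footer
After 7 (nextSibling): body
After 8 (firstChild): button
After 9 (parentNode): body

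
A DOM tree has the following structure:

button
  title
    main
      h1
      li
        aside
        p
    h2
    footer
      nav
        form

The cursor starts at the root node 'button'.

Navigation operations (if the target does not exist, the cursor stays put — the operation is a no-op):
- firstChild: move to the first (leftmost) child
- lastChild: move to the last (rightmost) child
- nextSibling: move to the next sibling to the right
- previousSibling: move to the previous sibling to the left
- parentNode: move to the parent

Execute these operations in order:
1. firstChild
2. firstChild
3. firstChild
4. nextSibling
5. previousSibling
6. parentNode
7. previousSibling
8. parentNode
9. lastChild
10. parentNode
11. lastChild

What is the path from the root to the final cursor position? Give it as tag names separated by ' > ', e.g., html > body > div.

Answer: button > title > footer

Derivation:
After 1 (firstChild): title
After 2 (firstChild): main
After 3 (firstChild): h1
After 4 (nextSibling): li
After 5 (previousSibling): h1
After 6 (parentNode): main
After 7 (previousSibling): main (no-op, stayed)
After 8 (parentNode): title
After 9 (lastChild): footer
After 10 (parentNode): title
After 11 (lastChild): footer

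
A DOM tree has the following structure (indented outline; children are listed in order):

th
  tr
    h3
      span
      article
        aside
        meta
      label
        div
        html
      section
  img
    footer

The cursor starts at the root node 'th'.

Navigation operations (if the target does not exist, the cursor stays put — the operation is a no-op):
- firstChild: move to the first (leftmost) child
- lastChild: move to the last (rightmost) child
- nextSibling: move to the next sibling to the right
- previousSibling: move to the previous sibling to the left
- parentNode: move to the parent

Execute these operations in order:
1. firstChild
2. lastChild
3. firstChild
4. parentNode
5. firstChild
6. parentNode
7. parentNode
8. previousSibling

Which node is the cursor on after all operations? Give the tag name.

Answer: tr

Derivation:
After 1 (firstChild): tr
After 2 (lastChild): h3
After 3 (firstChild): span
After 4 (parentNode): h3
After 5 (firstChild): span
After 6 (parentNode): h3
After 7 (parentNode): tr
After 8 (previousSibling): tr (no-op, stayed)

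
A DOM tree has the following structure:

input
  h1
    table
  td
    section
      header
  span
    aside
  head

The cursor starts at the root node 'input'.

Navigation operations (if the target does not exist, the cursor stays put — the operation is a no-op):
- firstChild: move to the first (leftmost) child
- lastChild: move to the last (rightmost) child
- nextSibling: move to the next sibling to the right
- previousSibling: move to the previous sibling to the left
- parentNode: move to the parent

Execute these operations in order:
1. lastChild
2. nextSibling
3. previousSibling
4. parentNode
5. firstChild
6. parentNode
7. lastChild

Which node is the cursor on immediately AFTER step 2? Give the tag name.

After 1 (lastChild): head
After 2 (nextSibling): head (no-op, stayed)

Answer: head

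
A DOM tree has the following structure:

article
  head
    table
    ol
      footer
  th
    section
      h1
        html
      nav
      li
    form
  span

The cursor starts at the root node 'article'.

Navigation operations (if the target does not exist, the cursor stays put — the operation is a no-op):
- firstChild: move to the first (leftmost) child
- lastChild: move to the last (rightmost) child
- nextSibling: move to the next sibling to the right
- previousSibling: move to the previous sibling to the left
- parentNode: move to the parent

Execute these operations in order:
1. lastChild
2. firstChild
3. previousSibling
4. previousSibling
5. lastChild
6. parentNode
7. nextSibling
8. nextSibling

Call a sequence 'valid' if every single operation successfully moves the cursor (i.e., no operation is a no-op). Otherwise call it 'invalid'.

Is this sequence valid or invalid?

After 1 (lastChild): span
After 2 (firstChild): span (no-op, stayed)
After 3 (previousSibling): th
After 4 (previousSibling): head
After 5 (lastChild): ol
After 6 (parentNode): head
After 7 (nextSibling): th
After 8 (nextSibling): span

Answer: invalid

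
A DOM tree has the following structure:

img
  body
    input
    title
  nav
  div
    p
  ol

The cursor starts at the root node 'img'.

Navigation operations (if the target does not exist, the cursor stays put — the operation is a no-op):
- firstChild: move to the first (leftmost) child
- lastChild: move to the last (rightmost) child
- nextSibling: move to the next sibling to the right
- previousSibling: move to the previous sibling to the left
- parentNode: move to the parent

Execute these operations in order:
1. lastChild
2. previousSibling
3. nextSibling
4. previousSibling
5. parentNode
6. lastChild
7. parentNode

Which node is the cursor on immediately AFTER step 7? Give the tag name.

After 1 (lastChild): ol
After 2 (previousSibling): div
After 3 (nextSibling): ol
After 4 (previousSibling): div
After 5 (parentNode): img
After 6 (lastChild): ol
After 7 (parentNode): img

Answer: img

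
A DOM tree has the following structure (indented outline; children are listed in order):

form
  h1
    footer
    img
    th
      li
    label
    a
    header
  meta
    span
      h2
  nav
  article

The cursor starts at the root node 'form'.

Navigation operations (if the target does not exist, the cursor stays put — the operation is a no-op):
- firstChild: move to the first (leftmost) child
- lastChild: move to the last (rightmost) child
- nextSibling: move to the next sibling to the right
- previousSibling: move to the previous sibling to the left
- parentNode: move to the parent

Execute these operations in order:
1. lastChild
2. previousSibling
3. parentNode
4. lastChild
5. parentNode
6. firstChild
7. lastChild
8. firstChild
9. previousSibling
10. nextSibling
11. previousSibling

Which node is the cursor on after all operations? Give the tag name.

After 1 (lastChild): article
After 2 (previousSibling): nav
After 3 (parentNode): form
After 4 (lastChild): article
After 5 (parentNode): form
After 6 (firstChild): h1
After 7 (lastChild): header
After 8 (firstChild): header (no-op, stayed)
After 9 (previousSibling): a
After 10 (nextSibling): header
After 11 (previousSibling): a

Answer: a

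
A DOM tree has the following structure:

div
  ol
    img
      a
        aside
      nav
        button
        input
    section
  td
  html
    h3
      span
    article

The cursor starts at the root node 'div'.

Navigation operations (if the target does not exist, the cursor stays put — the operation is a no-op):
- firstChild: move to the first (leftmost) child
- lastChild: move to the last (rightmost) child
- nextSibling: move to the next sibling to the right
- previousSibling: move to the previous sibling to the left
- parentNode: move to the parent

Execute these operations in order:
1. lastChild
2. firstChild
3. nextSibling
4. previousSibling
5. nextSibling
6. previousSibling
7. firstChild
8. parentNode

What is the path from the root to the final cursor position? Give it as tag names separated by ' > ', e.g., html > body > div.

Answer: div > html > h3

Derivation:
After 1 (lastChild): html
After 2 (firstChild): h3
After 3 (nextSibling): article
After 4 (previousSibling): h3
After 5 (nextSibling): article
After 6 (previousSibling): h3
After 7 (firstChild): span
After 8 (parentNode): h3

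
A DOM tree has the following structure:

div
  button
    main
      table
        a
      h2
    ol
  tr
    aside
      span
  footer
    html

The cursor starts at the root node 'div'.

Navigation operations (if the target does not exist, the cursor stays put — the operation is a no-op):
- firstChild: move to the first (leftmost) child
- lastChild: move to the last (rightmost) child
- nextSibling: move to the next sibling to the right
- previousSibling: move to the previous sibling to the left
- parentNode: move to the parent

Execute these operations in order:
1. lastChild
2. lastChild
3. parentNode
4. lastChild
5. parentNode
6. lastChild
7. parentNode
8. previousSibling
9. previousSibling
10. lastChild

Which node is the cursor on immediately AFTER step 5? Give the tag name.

Answer: footer

Derivation:
After 1 (lastChild): footer
After 2 (lastChild): html
After 3 (parentNode): footer
After 4 (lastChild): html
After 5 (parentNode): footer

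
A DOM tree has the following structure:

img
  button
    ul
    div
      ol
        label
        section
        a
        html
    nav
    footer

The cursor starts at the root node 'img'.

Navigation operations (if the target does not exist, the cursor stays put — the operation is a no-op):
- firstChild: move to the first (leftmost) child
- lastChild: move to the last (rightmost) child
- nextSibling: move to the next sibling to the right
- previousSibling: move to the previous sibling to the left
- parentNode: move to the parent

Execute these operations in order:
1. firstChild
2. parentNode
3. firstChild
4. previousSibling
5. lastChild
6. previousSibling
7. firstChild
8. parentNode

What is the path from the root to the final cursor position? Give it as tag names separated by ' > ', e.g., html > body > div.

After 1 (firstChild): button
After 2 (parentNode): img
After 3 (firstChild): button
After 4 (previousSibling): button (no-op, stayed)
After 5 (lastChild): footer
After 6 (previousSibling): nav
After 7 (firstChild): nav (no-op, stayed)
After 8 (parentNode): button

Answer: img > button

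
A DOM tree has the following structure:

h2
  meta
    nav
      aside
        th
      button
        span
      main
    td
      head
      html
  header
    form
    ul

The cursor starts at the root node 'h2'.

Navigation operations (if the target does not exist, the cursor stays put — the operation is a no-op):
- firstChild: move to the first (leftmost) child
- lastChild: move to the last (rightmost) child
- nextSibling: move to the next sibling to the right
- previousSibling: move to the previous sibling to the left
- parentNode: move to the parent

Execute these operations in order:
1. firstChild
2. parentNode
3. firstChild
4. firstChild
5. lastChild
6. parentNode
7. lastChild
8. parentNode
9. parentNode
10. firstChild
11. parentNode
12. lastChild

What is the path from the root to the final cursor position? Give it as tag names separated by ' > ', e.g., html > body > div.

Answer: h2 > meta > td

Derivation:
After 1 (firstChild): meta
After 2 (parentNode): h2
After 3 (firstChild): meta
After 4 (firstChild): nav
After 5 (lastChild): main
After 6 (parentNode): nav
After 7 (lastChild): main
After 8 (parentNode): nav
After 9 (parentNode): meta
After 10 (firstChild): nav
After 11 (parentNode): meta
After 12 (lastChild): td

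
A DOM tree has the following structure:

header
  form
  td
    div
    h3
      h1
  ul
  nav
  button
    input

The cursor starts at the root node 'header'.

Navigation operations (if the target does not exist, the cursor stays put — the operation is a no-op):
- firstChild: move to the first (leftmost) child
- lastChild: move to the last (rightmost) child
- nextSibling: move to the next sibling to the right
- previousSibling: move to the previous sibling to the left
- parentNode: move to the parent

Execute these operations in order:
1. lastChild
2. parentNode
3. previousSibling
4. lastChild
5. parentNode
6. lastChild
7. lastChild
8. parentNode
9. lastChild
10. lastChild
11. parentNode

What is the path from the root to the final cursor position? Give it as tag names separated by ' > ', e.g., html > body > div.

Answer: header > button

Derivation:
After 1 (lastChild): button
After 2 (parentNode): header
After 3 (previousSibling): header (no-op, stayed)
After 4 (lastChild): button
After 5 (parentNode): header
After 6 (lastChild): button
After 7 (lastChild): input
After 8 (parentNode): button
After 9 (lastChild): input
After 10 (lastChild): input (no-op, stayed)
After 11 (parentNode): button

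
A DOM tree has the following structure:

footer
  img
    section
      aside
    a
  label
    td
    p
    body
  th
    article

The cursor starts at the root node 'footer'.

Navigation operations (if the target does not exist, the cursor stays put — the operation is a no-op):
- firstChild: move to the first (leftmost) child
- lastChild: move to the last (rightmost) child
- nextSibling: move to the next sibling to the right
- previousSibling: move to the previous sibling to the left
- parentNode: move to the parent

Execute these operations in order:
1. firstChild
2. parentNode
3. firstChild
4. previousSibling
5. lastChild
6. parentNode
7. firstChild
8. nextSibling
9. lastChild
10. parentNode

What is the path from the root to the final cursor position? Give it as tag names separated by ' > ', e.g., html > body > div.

Answer: footer > img

Derivation:
After 1 (firstChild): img
After 2 (parentNode): footer
After 3 (firstChild): img
After 4 (previousSibling): img (no-op, stayed)
After 5 (lastChild): a
After 6 (parentNode): img
After 7 (firstChild): section
After 8 (nextSibling): a
After 9 (lastChild): a (no-op, stayed)
After 10 (parentNode): img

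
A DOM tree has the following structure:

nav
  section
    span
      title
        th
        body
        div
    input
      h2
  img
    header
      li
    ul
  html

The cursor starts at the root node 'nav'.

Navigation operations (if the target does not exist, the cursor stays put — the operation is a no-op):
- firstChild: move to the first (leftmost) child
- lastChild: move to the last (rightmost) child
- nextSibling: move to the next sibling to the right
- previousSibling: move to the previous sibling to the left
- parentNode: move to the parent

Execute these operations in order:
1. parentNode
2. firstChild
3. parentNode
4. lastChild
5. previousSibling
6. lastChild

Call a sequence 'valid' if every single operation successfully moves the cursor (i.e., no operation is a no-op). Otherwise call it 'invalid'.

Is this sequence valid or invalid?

After 1 (parentNode): nav (no-op, stayed)
After 2 (firstChild): section
After 3 (parentNode): nav
After 4 (lastChild): html
After 5 (previousSibling): img
After 6 (lastChild): ul

Answer: invalid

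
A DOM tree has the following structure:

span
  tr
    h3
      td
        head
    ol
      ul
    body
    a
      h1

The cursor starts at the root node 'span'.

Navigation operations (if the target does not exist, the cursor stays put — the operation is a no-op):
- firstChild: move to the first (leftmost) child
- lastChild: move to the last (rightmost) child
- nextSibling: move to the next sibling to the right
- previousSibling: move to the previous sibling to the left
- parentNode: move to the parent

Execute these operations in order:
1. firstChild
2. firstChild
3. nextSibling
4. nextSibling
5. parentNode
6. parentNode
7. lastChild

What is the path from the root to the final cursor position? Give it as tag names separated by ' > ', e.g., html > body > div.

Answer: span > tr

Derivation:
After 1 (firstChild): tr
After 2 (firstChild): h3
After 3 (nextSibling): ol
After 4 (nextSibling): body
After 5 (parentNode): tr
After 6 (parentNode): span
After 7 (lastChild): tr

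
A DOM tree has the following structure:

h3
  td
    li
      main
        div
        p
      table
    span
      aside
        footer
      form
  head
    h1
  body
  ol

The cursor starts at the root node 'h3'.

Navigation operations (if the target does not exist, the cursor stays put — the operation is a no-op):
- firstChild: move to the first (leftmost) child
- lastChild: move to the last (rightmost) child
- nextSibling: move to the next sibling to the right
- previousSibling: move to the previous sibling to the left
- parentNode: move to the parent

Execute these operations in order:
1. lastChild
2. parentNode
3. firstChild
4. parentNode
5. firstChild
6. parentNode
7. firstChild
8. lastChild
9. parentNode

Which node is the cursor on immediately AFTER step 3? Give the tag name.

Answer: td

Derivation:
After 1 (lastChild): ol
After 2 (parentNode): h3
After 3 (firstChild): td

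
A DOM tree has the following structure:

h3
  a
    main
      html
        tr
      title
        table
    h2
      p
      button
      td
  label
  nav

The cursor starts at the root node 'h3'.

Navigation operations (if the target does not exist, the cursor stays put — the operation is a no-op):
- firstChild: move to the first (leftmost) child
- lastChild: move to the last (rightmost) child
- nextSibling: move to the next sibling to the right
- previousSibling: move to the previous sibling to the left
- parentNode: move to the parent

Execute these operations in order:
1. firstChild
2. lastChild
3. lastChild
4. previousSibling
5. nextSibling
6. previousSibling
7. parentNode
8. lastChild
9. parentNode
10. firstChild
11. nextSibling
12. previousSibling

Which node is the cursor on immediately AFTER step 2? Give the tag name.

After 1 (firstChild): a
After 2 (lastChild): h2

Answer: h2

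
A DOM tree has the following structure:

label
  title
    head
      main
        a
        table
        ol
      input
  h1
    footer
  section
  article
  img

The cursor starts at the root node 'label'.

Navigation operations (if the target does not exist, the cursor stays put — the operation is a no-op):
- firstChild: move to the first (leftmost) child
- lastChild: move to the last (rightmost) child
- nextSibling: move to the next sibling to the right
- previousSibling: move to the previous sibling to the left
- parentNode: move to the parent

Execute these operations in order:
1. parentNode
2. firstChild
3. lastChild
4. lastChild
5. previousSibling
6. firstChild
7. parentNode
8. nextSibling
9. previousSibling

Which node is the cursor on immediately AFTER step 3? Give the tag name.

Answer: head

Derivation:
After 1 (parentNode): label (no-op, stayed)
After 2 (firstChild): title
After 3 (lastChild): head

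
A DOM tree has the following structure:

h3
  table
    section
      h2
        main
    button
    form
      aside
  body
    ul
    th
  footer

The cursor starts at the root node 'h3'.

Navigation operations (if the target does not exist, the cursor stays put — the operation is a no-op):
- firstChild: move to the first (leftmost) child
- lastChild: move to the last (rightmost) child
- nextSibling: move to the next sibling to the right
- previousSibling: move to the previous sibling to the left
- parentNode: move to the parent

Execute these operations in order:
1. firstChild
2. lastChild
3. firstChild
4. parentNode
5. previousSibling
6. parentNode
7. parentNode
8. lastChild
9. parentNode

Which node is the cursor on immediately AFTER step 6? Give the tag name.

After 1 (firstChild): table
After 2 (lastChild): form
After 3 (firstChild): aside
After 4 (parentNode): form
After 5 (previousSibling): button
After 6 (parentNode): table

Answer: table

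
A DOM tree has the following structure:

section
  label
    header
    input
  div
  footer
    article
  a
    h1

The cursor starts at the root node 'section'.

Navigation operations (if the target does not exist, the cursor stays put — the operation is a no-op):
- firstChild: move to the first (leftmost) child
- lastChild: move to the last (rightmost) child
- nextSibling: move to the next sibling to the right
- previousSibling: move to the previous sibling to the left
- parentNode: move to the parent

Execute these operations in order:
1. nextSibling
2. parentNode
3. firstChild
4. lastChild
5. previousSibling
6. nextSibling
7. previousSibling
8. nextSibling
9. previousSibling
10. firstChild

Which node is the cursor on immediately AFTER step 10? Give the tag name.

Answer: header

Derivation:
After 1 (nextSibling): section (no-op, stayed)
After 2 (parentNode): section (no-op, stayed)
After 3 (firstChild): label
After 4 (lastChild): input
After 5 (previousSibling): header
After 6 (nextSibling): input
After 7 (previousSibling): header
After 8 (nextSibling): input
After 9 (previousSibling): header
After 10 (firstChild): header (no-op, stayed)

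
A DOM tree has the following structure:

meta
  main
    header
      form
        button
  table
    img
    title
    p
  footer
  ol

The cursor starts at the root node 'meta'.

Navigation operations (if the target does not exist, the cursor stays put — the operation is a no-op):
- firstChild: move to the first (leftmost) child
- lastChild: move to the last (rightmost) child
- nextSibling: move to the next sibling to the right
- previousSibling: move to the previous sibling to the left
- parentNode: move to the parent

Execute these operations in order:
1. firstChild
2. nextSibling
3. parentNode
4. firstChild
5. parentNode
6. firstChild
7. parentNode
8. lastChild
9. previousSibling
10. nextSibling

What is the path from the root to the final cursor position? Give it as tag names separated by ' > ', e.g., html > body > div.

Answer: meta > ol

Derivation:
After 1 (firstChild): main
After 2 (nextSibling): table
After 3 (parentNode): meta
After 4 (firstChild): main
After 5 (parentNode): meta
After 6 (firstChild): main
After 7 (parentNode): meta
After 8 (lastChild): ol
After 9 (previousSibling): footer
After 10 (nextSibling): ol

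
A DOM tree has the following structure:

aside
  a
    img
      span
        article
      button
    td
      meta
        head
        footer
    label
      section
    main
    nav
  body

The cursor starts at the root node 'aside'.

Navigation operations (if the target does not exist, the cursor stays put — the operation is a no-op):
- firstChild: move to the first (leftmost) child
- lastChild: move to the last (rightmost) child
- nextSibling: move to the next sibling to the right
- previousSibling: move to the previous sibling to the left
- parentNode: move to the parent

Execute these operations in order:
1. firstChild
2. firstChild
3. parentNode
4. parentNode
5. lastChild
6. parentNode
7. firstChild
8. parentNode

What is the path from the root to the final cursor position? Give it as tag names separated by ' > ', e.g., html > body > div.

Answer: aside

Derivation:
After 1 (firstChild): a
After 2 (firstChild): img
After 3 (parentNode): a
After 4 (parentNode): aside
After 5 (lastChild): body
After 6 (parentNode): aside
After 7 (firstChild): a
After 8 (parentNode): aside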